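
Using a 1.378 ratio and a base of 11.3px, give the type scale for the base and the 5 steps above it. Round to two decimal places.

Step 0: 11.3px
Step 1: 11.3 × 1.378 = 15.57
Step 2: 11.3 × 1.378² = 21.46
Step 3: 11.3 × 1.378³ = 29.57
Step 4: 11.3 × 1.378⁴ = 40.75
Step 5: 11.3 × 1.378⁵ = 56.15

11.30px, 15.57px, 21.46px, 29.57px, 40.75px, 56.15px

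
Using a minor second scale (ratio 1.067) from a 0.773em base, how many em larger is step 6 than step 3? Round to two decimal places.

0.20em

Step 3: 0.773 × 1.067³ = 0.9390em
Step 6: 0.773 × 1.067⁶ = 1.1407em
Difference: 1.1407 − 0.9390 = 0.2017em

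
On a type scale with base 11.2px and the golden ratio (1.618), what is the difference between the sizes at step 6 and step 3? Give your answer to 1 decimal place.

153.5px

Step 3: 11.2 × 1.618³ = 47.441px
Step 6: 11.2 × 1.618⁶ = 200.951px
Difference: 200.951 − 47.441 = 153.510px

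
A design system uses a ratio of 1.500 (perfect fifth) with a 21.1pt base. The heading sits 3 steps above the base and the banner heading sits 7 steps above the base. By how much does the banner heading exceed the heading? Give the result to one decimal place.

289.3pt

Step 3: 21.1 × 1.500³ = 71.213pt
Step 7: 21.1 × 1.500⁷ = 360.513pt
Difference: 360.513 − 71.213 = 289.300pt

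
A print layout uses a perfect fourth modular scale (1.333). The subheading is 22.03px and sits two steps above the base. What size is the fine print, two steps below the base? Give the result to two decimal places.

The gap is -2 − (2) = -4 steps, so the factor is 1.333^-4.
22.03 ÷ 1.333⁴ = 22.03 ÷ 3.15733 ≈ 6.977

6.98px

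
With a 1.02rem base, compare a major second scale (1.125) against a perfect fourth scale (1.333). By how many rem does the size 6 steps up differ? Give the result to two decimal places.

3.65rem

Major second: 1.02 × 1.125⁶ = 2.0678rem
Perfect fourth: 1.02 × 1.333⁶ = 5.7224rem
Difference: 5.7224 − 2.0678 = 3.6546rem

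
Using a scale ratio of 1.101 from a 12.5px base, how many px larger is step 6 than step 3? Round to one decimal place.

5.6px

Step 3: 12.5 × 1.101³ = 16.683px
Step 6: 12.5 × 1.101⁶ = 22.266px
Difference: 22.266 − 16.683 = 5.583px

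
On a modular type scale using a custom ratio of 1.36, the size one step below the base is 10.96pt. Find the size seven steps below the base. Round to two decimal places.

The gap is -7 − (-1) = -6 steps, so the factor is 1.36^-6.
10.96 ÷ 1.36⁶ = 10.96 ÷ 6.32752 ≈ 1.732

1.73pt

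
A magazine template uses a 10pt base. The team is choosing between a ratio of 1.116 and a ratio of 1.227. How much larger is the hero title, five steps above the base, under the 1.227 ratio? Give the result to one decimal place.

At 1.116: 10.0 × 1.116⁵ = 17.311pt
At 1.227: 10.0 × 1.227⁵ = 27.811pt
Difference: 27.811 − 17.311 = 10.500pt

10.5pt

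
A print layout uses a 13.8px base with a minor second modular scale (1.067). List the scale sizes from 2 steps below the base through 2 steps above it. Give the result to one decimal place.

Step -2: 13.8 ÷ 1.067² = 12.1
Step -1: 13.8 ÷ 1.067 = 12.9
Step 0: 13.8px
Step 1: 13.8 × 1.067 = 14.7
Step 2: 13.8 × 1.067² = 15.7

12.1px, 12.9px, 13.8px, 14.7px, 15.7px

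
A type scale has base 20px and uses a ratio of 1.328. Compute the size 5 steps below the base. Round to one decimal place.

4.8px

A modular type scale is a geometric sequence: sizeₙ = base × rⁿ.
20.0 ÷ 1.328⁵ = 20.0 ÷ 4.13038 ≈ 4.84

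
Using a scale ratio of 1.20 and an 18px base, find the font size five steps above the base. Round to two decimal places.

44.79px

18.0 × 1.20⁵ = 18.0 × 2.48832 ≈ 44.79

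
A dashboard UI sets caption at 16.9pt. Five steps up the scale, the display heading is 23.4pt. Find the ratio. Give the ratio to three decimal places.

r⁵ = 23.4 / 16.9, so r = (23.4/16.9)^(1/5).
r = 1.3846^(1/5) ≈ 1.0672

1.067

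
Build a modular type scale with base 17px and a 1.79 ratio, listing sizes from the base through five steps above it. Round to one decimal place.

17.0px, 30.4px, 54.5px, 97.5px, 174.5px, 312.4px

Step 0: 17px
Step 1: 17.0 × 1.79 = 30.4
Step 2: 17.0 × 1.79² = 54.5
Step 3: 17.0 × 1.79³ = 97.5
Step 4: 17.0 × 1.79⁴ = 174.5
Step 5: 17.0 × 1.79⁵ = 312.4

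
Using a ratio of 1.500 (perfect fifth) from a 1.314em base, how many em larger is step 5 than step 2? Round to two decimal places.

7.02em

Step 2: 1.314 × 1.500² = 2.9565em
Step 5: 1.314 × 1.500⁵ = 9.9782em
Difference: 9.9782 − 2.9565 = 7.0217em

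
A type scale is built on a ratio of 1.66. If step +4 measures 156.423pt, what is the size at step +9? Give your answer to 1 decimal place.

1971.7pt

156.423 × 1.66⁵ = 156.423 × 12.60493 ≈ 1971.701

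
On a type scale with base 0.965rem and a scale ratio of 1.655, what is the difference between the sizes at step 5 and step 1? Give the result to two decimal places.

Step 1: 0.965 × 1.655 = 1.5971rem
Step 5: 0.965 × 1.655⁵ = 11.9817rem
Difference: 11.9817 − 1.5971 = 10.3846rem

10.38rem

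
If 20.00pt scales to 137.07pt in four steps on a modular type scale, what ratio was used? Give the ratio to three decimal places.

r⁴ = 137.07 / 20.00, so r = (137.07/20.00)^(1/4).
r = 6.8535^(1/4) ≈ 1.6180

1.618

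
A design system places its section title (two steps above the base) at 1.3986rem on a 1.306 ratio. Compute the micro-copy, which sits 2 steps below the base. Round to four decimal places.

0.4808rem

Moving from step +2 to step -2 is 4 steps down, so divide by r⁴.
1.3986 ÷ 1.306⁴ = 1.3986 ÷ 2.90919 ≈ 0.4808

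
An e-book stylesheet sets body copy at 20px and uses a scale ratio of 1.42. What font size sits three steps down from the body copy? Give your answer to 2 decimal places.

20.0 ÷ 1.42³ = 20.0 ÷ 2.86329 ≈ 6.98

6.98px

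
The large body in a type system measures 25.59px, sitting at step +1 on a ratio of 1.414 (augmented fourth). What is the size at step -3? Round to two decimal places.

25.59 ÷ 1.414⁴ = 25.59 ÷ 3.99758 ≈ 6.401

6.40px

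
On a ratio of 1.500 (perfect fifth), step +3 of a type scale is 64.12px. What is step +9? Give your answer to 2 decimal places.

730.37px

64.12 × 1.500⁶ = 64.12 × 11.39062 ≈ 730.367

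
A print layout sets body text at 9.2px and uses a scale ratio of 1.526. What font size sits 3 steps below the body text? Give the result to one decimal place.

9.2 ÷ 1.526³ = 9.2 ÷ 3.55356 ≈ 2.59

2.6px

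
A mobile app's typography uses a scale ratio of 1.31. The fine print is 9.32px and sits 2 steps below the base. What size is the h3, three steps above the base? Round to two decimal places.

35.96px

Moving from step -2 to step +3 is 5 steps up, so multiply by r⁵.
9.32 × 1.31⁵ = 9.32 × 3.85795 ≈ 35.956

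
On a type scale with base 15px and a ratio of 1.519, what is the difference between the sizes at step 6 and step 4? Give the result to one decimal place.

104.4px

Step 4: 15.0 × 1.519⁴ = 79.859px
Step 6: 15.0 × 1.519⁶ = 184.263px
Difference: 184.263 − 79.859 = 104.404px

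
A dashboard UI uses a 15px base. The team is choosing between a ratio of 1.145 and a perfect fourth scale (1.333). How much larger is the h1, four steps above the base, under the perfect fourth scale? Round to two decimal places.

At 1.145: 15.0 × 1.145⁴ = 25.7818px
Perfect fourth: 15.0 × 1.333⁴ = 47.3600px
Difference: 47.3600 − 25.7818 = 21.5782px

21.58px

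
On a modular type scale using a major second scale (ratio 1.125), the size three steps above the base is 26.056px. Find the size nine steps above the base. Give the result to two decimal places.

Moving from step +3 to step +9 is 6 steps up, so multiply by r⁶.
26.056 × 1.125⁶ = 26.056 × 2.02729 ≈ 52.823

52.82px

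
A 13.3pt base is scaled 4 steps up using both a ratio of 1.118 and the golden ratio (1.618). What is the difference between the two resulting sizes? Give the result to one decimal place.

70.4pt

At 1.118: 13.3 × 1.118⁴ = 20.779pt
Golden ratio: 13.3 × 1.618⁴ = 91.152pt
Difference: 91.152 − 20.779 = 70.373pt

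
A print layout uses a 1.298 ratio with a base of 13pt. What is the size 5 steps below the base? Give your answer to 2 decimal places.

3.53pt

Every step multiplies by the scale ratio.
13.0 ÷ 1.298⁵ = 13.0 ÷ 3.68446 ≈ 3.53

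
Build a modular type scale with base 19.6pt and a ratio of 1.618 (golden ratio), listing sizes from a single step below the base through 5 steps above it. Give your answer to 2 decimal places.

Step -1: 19.6 ÷ 1.618 = 12.11
Step 0: 19.6pt
Step 1: 19.6 × 1.618 = 31.71
Step 2: 19.6 × 1.618² = 51.31
Step 3: 19.6 × 1.618³ = 83.02
Step 4: 19.6 × 1.618⁴ = 134.33
Step 5: 19.6 × 1.618⁵ = 217.34

12.11pt, 19.60pt, 31.71pt, 51.31pt, 83.02pt, 134.33pt, 217.34pt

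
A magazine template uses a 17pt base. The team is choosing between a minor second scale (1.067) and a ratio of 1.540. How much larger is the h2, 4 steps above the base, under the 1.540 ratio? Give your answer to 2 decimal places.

73.58pt

Minor second: 17.0 × 1.067⁴ = 22.0347pt
At 1.540: 17.0 × 1.540⁴ = 95.6163pt
Difference: 95.6163 − 22.0347 = 73.5816pt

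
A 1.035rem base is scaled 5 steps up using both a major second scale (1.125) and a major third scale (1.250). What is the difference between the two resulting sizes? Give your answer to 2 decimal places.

Major second: 1.035 × 1.125⁵ = 1.8651rem
Major third: 1.035 × 1.250⁵ = 3.1586rem
Difference: 3.1586 − 1.8651 = 1.2935rem

1.29rem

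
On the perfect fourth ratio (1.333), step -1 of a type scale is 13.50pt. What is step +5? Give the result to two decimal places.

13.50 × 1.333⁶ = 13.50 × 5.61023 ≈ 75.738

75.74pt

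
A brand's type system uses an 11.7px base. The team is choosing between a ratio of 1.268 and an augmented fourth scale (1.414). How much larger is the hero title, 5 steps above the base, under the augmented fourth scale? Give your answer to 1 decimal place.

At 1.268: 11.7 × 1.268⁵ = 38.351px
Augmented fourth: 11.7 × 1.414⁵ = 66.135px
Difference: 66.135 − 38.351 = 27.784px

27.8px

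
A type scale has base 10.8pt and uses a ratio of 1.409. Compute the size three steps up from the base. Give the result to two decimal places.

30.21pt

10.8 × 1.409³ = 10.8 × 2.79726 ≈ 30.21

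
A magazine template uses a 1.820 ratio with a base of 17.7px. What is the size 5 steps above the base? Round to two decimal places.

Each step on a modular scale multiplies by the ratio, so the size n steps from the base is base × ratioⁿ.
17.7 × 1.820⁵ = 17.7 × 19.96903 ≈ 353.45

353.45px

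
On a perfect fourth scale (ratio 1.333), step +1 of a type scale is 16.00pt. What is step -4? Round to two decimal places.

3.80pt

16.00 ÷ 1.333⁵ = 16.00 ÷ 4.20873 ≈ 3.802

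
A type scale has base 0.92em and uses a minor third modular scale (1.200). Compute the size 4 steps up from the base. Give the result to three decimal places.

Every step multiplies by the scale ratio.
0.92 × 1.200⁴ = 0.92 × 2.07360 ≈ 1.908

1.908em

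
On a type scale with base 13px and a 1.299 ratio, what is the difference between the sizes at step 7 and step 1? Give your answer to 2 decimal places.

Step 1: 13.0 × 1.299 = 16.8870px
Step 7: 13.0 × 1.299⁷ = 81.1348px
Difference: 81.1348 − 16.8870 = 64.2478px

64.25px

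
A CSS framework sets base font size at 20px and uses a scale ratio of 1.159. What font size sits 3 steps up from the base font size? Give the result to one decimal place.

Every step multiplies by the scale ratio.
20.0 × 1.159³ = 20.0 × 1.55686 ≈ 31.14

31.1px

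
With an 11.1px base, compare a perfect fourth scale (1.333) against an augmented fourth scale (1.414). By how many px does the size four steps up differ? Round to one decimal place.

9.3px

Perfect fourth: 11.1 × 1.333⁴ = 35.046px
Augmented fourth: 11.1 × 1.414⁴ = 44.373px
Difference: 44.373 − 35.046 = 9.327px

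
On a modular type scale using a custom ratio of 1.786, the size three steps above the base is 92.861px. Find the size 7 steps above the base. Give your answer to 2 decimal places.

944.84px

Moving from step +3 to step +7 is 4 steps up, so multiply by r⁴.
92.861 × 1.786⁴ = 92.861 × 10.17480 ≈ 944.842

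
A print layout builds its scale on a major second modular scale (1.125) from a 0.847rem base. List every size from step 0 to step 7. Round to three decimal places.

0.847rem, 0.953rem, 1.072rem, 1.206rem, 1.357rem, 1.526rem, 1.717rem, 1.932rem

Step 0: 0.847rem
Step 1: 0.847 × 1.125 = 0.953
Step 2: 0.847 × 1.125² = 1.072
Step 3: 0.847 × 1.125³ = 1.206
Step 4: 0.847 × 1.125⁴ = 1.357
Step 5: 0.847 × 1.125⁵ = 1.526
Step 6: 0.847 × 1.125⁶ = 1.717
Step 7: 0.847 × 1.125⁷ = 1.932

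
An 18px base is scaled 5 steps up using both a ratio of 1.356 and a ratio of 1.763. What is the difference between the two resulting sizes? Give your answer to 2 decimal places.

224.05px

At 1.356: 18.0 × 1.356⁵ = 82.5222px
At 1.763: 18.0 × 1.763⁵ = 306.5731px
Difference: 306.5731 − 82.5222 = 224.0509px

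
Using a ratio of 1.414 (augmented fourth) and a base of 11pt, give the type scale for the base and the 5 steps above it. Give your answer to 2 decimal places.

Step 0: 11pt
Step 1: 11.0 × 1.414 = 15.55
Step 2: 11.0 × 1.414² = 21.99
Step 3: 11.0 × 1.414³ = 31.10
Step 4: 11.0 × 1.414⁴ = 43.97
Step 5: 11.0 × 1.414⁵ = 62.18

11.00pt, 15.55pt, 21.99pt, 31.10pt, 43.97pt, 62.18pt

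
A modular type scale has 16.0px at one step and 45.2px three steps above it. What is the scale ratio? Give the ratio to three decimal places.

1.414

r³ = 45.2 / 16.0, so r = (45.2/16.0)^(1/3).
r = 2.8250^(1/3) ≈ 1.4136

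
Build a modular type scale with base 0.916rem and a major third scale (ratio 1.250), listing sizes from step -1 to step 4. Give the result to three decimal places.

Step -1: 0.916 ÷ 1.250 = 0.733
Step 0: 0.916rem
Step 1: 0.916 × 1.250 = 1.145
Step 2: 0.916 × 1.250² = 1.431
Step 3: 0.916 × 1.250³ = 1.789
Step 4: 0.916 × 1.250⁴ = 2.236

0.733rem, 0.916rem, 1.145rem, 1.431rem, 1.789rem, 2.236rem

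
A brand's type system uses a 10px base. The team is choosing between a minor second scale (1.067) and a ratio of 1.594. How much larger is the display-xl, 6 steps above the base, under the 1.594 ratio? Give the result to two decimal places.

Minor second: 10.0 × 1.067⁶ = 14.7566px
At 1.594: 10.0 × 1.594⁶ = 164.0325px
Difference: 164.0325 − 14.7566 = 149.2759px

149.28px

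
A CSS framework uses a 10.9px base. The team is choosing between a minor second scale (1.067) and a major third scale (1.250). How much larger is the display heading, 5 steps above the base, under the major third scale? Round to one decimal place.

Minor second: 10.9 × 1.067⁵ = 15.075px
Major third: 10.9 × 1.250⁵ = 33.264px
Difference: 33.264 − 15.075 = 18.189px

18.2px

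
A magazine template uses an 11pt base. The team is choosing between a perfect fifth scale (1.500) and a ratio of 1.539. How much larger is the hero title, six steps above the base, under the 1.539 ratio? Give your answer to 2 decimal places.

20.86pt

Perfect fifth: 11.0 × 1.500⁶ = 125.2969pt
At 1.539: 11.0 × 1.539⁶ = 146.1586pt
Difference: 146.1586 − 125.2969 = 20.8617pt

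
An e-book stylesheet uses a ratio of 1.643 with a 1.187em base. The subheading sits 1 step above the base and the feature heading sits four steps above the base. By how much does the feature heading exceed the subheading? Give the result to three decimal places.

6.699em

Step 1: 1.187 × 1.643 = 1.95024em
Step 4: 1.187 × 1.643⁴ = 8.64970em
Difference: 8.64970 − 1.95024 = 6.69946em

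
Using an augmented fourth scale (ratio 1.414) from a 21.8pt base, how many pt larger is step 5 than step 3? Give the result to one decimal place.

61.6pt

Step 3: 21.8 × 1.414³ = 61.632pt
Step 5: 21.8 × 1.414⁵ = 123.226pt
Difference: 123.226 − 61.632 = 61.594pt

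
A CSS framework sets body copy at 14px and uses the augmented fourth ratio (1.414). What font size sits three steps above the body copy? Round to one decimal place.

39.6px

Every step multiplies by the scale ratio.
14.0 × 1.414³ = 14.0 × 2.82715 ≈ 39.58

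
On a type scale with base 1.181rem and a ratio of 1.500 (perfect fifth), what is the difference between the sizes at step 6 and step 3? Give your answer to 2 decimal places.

9.47rem

Step 3: 1.181 × 1.500³ = 3.9859rem
Step 6: 1.181 × 1.500⁶ = 13.4523rem
Difference: 13.4523 − 3.9859 = 9.4664rem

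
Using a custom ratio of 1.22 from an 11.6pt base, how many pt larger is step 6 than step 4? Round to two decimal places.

12.55pt

Step 4: 11.6 × 1.22⁴ = 25.6979pt
Step 6: 11.6 × 1.22⁶ = 38.2487pt
Difference: 38.2487 − 25.6979 = 12.5508pt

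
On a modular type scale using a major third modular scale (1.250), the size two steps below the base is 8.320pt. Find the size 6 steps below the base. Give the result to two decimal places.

Moving from step -2 to step -6 is 4 steps down, so divide by r⁴.
8.320 ÷ 1.250⁴ = 8.320 ÷ 2.44141 ≈ 3.408

3.41pt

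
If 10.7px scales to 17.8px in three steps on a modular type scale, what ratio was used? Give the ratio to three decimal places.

1.185

r³ = 17.8 / 10.7, so r = (17.8/10.7)^(1/3).
r = 1.6636^(1/3) ≈ 1.1849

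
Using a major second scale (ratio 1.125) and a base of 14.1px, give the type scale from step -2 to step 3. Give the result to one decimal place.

11.1px, 12.5px, 14.1px, 15.9px, 17.8px, 20.1px

Step -2: 14.1 ÷ 1.125² = 11.1
Step -1: 14.1 ÷ 1.125 = 12.5
Step 0: 14.1px
Step 1: 14.1 × 1.125 = 15.9
Step 2: 14.1 × 1.125² = 17.8
Step 3: 14.1 × 1.125³ = 20.1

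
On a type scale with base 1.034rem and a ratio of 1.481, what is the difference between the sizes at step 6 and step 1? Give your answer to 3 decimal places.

Step 1: 1.034 × 1.481 = 1.53135rem
Step 6: 1.034 × 1.481⁶ = 10.91066rem
Difference: 10.91066 − 1.53135 = 9.37931rem

9.379rem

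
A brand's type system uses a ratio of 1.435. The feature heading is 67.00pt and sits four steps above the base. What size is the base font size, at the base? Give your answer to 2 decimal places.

67.00 ÷ 1.435⁴ = 67.00 ÷ 4.24041 ≈ 15.800

15.80pt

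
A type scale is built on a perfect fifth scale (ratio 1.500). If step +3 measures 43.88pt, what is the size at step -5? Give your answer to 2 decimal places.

43.88 ÷ 1.500⁸ = 43.88 ÷ 25.62891 ≈ 1.712

1.71pt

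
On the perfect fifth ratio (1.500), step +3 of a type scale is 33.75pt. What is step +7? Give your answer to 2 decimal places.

Moving from step +3 to step +7 is 4 steps up, so multiply by r⁴.
33.75 × 1.500⁴ = 33.75 × 5.06250 ≈ 170.859

170.86pt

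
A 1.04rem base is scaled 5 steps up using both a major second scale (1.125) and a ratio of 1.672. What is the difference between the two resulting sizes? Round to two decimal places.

11.72rem

Major second: 1.04 × 1.125⁵ = 1.8741rem
At 1.672: 1.04 × 1.672⁵ = 13.5899rem
Difference: 13.5899 − 1.8741 = 11.7158rem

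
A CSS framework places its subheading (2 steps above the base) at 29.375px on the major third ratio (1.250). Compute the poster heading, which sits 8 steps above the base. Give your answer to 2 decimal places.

112.06px

29.375 × 1.250⁶ = 29.375 × 3.81470 ≈ 112.057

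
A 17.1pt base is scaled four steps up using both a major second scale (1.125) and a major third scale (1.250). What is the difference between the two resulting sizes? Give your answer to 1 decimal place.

14.4pt

Major second: 17.1 × 1.125⁴ = 27.391pt
Major third: 17.1 × 1.250⁴ = 41.748pt
Difference: 41.748 − 27.391 = 14.357pt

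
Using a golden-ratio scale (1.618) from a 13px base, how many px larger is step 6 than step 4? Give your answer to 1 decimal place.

144.2px

Step 4: 13.0 × 1.618⁴ = 89.096px
Step 6: 13.0 × 1.618⁶ = 233.246px
Difference: 233.246 − 89.096 = 144.150px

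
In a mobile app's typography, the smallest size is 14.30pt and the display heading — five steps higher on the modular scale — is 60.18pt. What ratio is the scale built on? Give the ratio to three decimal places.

1.333

The ratio satisfies 14.30 × r⁵ = 60.18, so r = (60.18 / 14.30)^(1/5).
r = 4.2084^(1/5) ≈ 1.3330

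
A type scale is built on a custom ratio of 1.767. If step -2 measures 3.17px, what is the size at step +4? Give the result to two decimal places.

96.49px

3.17 × 1.767⁶ = 3.17 × 30.43822 ≈ 96.489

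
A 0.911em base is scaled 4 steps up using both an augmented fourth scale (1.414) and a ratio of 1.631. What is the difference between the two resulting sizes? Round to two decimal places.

Augmented fourth: 0.911 × 1.414⁴ = 3.6418em
At 1.631: 0.911 × 1.631⁴ = 6.4467em
Difference: 6.4467 − 3.6418 = 2.8049em

2.80em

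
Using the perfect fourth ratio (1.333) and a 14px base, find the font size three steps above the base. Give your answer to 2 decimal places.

Each step on a modular scale multiplies by the ratio, so the size n steps from the base is base × ratioⁿ.
14.0 × 1.333³ = 14.0 × 2.36859 ≈ 33.16

33.16px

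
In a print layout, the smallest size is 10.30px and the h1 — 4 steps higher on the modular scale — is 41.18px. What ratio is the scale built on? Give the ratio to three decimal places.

1.414

The ratio satisfies 10.30 × r⁴ = 41.18, so r = (41.18 / 10.30)^(1/4).
r = 3.9981^(1/4) ≈ 1.4140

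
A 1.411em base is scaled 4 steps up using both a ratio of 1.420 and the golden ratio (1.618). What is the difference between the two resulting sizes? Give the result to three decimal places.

At 1.420: 1.411 × 1.420⁴ = 5.73694em
Golden ratio: 1.411 × 1.618⁴ = 9.67033em
Difference: 9.67033 − 5.73694 = 3.93339em

3.933em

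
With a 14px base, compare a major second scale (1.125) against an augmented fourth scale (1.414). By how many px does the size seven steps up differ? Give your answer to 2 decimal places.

Major second: 14.0 × 1.125⁷ = 31.9298px
Augmented fourth: 14.0 × 1.414⁷ = 158.2246px
Difference: 158.2246 − 31.9298 = 126.2948px

126.29px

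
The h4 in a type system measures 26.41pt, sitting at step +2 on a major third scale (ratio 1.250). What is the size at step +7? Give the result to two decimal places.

Moving from step +2 to step +7 is 5 steps up, so multiply by r⁵.
26.41 × 1.250⁵ = 26.41 × 3.05176 ≈ 80.597

80.60pt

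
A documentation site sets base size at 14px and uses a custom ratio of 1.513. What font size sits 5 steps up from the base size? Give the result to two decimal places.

111.00px

14.0 × 1.513⁵ = 14.0 × 7.92857 ≈ 111.00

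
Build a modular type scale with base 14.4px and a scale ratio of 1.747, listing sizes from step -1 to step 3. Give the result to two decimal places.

Step -1: 14.4 ÷ 1.747 = 8.24
Step 0: 14.4px
Step 1: 14.4 × 1.747 = 25.16
Step 2: 14.4 × 1.747² = 43.95
Step 3: 14.4 × 1.747³ = 76.78

8.24px, 14.40px, 25.16px, 43.95px, 76.78px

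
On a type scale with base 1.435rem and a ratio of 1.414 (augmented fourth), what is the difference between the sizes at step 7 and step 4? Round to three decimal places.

Step 4: 1.435 × 1.414⁴ = 5.73653rem
Step 7: 1.435 × 1.414⁷ = 16.21802rem
Difference: 16.21802 − 5.73653 = 10.48149rem

10.481rem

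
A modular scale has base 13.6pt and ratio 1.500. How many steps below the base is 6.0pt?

1.500ⁿ = 13.6 / 6.0 = 2.2667
n = ln(2.2667) / ln(1.500) = 0.8183 / 0.4055 ≈ 2.02

2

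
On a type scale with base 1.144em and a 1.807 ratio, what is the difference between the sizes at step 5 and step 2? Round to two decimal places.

Step 2: 1.144 × 1.807² = 3.7354em
Step 5: 1.144 × 1.807⁵ = 22.0403em
Difference: 22.0403 − 3.7354 = 18.3049em

18.30em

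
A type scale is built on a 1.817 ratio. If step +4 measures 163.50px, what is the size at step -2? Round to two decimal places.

The gap is -2 − (4) = -6 steps, so the factor is 1.817^-6.
163.50 ÷ 1.817⁶ = 163.50 ÷ 35.98567 ≈ 4.543

4.54px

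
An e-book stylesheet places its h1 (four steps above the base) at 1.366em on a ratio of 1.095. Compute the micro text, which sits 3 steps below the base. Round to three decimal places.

0.724em

Moving from step +4 to step -3 is 7 steps down, so divide by r⁷.
1.366 ÷ 1.095⁷ = 1.366 ÷ 1.88755 ≈ 0.724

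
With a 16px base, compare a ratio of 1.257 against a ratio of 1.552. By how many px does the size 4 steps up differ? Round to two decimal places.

At 1.257: 16.0 × 1.257⁴ = 39.9449px
At 1.552: 16.0 × 1.552⁴ = 92.8297px
Difference: 92.8297 − 39.9449 = 52.8848px

52.88px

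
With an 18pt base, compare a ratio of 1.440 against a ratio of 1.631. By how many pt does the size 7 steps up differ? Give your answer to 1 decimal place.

321.5pt

At 1.440: 18.0 × 1.440⁷ = 231.105pt
At 1.631: 18.0 × 1.631⁷ = 552.650pt
Difference: 552.650 − 231.105 = 321.545pt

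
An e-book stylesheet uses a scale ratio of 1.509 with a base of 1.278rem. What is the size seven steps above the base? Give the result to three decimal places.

1.278 × 1.509⁷ = 1.278 × 17.81659 ≈ 22.770

22.770rem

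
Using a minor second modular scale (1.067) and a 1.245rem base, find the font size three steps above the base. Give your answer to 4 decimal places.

1.5124rem

1.245 × 1.067³ = 1.245 × 1.21477 ≈ 1.5124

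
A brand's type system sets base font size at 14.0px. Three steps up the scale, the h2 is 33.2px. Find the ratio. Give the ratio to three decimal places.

r³ = 33.2 / 14.0, so r = (33.2/14.0)^(1/3).
r = 2.3714^(1/3) ≈ 1.3335

1.334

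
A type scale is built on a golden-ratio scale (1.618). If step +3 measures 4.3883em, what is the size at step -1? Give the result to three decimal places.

0.640em

The gap is -1 − (3) = -4 steps, so the factor is 1.618^-4.
4.3883 ÷ 1.618⁴ = 4.3883 ÷ 6.85353 ≈ 0.640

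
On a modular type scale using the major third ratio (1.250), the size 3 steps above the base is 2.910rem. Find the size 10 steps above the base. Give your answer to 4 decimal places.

13.8760rem

2.910 × 1.250⁷ = 2.910 × 4.76837 ≈ 13.8760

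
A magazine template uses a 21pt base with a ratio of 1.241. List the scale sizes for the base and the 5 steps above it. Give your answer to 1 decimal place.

21.0pt, 26.1pt, 32.3pt, 40.1pt, 49.8pt, 61.8pt

Step 0: 21pt
Step 1: 21.0 × 1.241 = 26.1
Step 2: 21.0 × 1.241² = 32.3
Step 3: 21.0 × 1.241³ = 40.1
Step 4: 21.0 × 1.241⁴ = 49.8
Step 5: 21.0 × 1.241⁵ = 61.8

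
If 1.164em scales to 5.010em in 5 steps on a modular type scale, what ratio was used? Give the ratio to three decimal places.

The ratio satisfies 1.164 × r⁵ = 5.010, so r = (5.010 / 1.164)^(1/5).
r = 4.3041^(1/5) ≈ 1.3390

1.339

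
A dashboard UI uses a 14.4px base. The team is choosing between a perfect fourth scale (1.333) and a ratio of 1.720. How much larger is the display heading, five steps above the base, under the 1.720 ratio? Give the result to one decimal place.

Perfect fourth: 14.4 × 1.333⁵ = 60.606px
At 1.720: 14.4 × 1.720⁵ = 216.773px
Difference: 216.773 − 60.606 = 156.167px

156.2px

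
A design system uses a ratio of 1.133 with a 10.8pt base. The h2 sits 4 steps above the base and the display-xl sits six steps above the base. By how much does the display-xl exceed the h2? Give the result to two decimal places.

5.05pt

Step 4: 10.8 × 1.133⁴ = 17.7969pt
Step 6: 10.8 × 1.133⁶ = 22.8456pt
Difference: 22.8456 − 17.7969 = 5.0487pt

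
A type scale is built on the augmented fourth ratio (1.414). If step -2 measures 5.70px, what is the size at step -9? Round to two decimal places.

0.50px

5.70 ÷ 1.414⁷ = 5.70 ÷ 11.30175 ≈ 0.504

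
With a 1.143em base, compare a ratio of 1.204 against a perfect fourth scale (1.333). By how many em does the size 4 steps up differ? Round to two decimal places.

1.21em

At 1.204: 1.143 × 1.204⁴ = 2.4019em
Perfect fourth: 1.143 × 1.333⁴ = 3.6088em
Difference: 3.6088 − 2.4019 = 1.2069em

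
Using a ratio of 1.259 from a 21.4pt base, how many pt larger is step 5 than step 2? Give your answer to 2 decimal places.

Step 2: 21.4 × 1.259² = 33.9207pt
Step 5: 21.4 × 1.259⁵ = 67.6928pt
Difference: 67.6928 − 33.9207 = 33.7721pt

33.77pt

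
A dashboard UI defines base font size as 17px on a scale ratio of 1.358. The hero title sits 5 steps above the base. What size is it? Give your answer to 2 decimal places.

Each step on a modular scale multiplies by the ratio, so the size n steps from the base is base × ratioⁿ.
17.0 × 1.358⁵ = 17.0 × 4.61848 ≈ 78.51

78.51px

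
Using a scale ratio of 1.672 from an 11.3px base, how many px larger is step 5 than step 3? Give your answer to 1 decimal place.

94.8px

Step 3: 11.3 × 1.672³ = 52.819px
Step 5: 11.3 × 1.672⁵ = 147.659px
Difference: 147.659 − 52.819 = 94.840px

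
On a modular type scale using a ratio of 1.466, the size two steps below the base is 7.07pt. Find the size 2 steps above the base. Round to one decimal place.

7.07 × 1.466⁴ = 7.07 × 4.61887 ≈ 32.655

32.7pt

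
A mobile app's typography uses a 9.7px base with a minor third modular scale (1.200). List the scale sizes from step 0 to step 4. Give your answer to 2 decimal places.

9.70px, 11.64px, 13.97px, 16.76px, 20.11px

Step 0: 9.7px
Step 1: 9.7 × 1.200 = 11.64
Step 2: 9.7 × 1.200² = 13.97
Step 3: 9.7 × 1.200³ = 16.76
Step 4: 9.7 × 1.200⁴ = 20.11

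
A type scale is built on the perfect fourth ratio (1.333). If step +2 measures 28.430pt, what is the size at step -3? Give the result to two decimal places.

28.430 ÷ 1.333⁵ = 28.430 ÷ 4.20873 ≈ 6.755

6.76pt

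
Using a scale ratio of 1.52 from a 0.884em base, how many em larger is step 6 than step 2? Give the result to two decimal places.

Step 2: 0.884 × 1.52² = 2.0424em
Step 6: 0.884 × 1.52⁶ = 10.9022em
Difference: 10.9022 − 2.0424 = 8.8598em

8.86em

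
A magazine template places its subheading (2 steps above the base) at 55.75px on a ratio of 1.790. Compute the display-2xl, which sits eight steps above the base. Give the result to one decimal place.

1833.8px

55.75 × 1.790⁶ = 55.75 × 32.89411 ≈ 1833.847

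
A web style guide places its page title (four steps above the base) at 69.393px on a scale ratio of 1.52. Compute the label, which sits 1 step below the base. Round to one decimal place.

8.6px

Moving from step +4 to step -1 is 5 steps down, so divide by r⁵.
69.393 ÷ 1.52⁵ = 69.393 ÷ 8.11368 ≈ 8.553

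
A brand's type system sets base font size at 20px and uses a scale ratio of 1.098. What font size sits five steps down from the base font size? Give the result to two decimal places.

12.53px

20.0 ÷ 1.098⁵ = 20.0 ÷ 1.59592 ≈ 12.53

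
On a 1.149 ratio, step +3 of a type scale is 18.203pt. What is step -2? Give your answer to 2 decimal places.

9.09pt

18.203 ÷ 1.149⁵ = 18.203 ÷ 2.00263 ≈ 9.090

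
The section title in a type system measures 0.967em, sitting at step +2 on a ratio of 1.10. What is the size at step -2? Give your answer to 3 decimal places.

Moving from step +2 to step -2 is 4 steps down, so divide by r⁴.
0.967 ÷ 1.10⁴ = 0.967 ÷ 1.46410 ≈ 0.660

0.660em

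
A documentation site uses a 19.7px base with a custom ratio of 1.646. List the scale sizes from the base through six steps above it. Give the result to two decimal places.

19.70px, 32.43px, 53.37px, 87.85px, 144.61px, 238.02px, 391.78px

Step 0: 19.7px
Step 1: 19.7 × 1.646 = 32.43
Step 2: 19.7 × 1.646² = 53.37
Step 3: 19.7 × 1.646³ = 87.85
Step 4: 19.7 × 1.646⁴ = 144.61
Step 5: 19.7 × 1.646⁵ = 238.02
Step 6: 19.7 × 1.646⁶ = 391.78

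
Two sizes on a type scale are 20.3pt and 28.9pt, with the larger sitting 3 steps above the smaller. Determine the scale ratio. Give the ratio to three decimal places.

The ratio satisfies 20.3 × r³ = 28.9, so r = (28.9 / 20.3)^(1/3).
r = 1.4236^(1/3) ≈ 1.1250

1.125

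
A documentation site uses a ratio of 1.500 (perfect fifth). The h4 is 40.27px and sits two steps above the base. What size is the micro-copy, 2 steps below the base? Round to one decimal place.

8.0px

40.27 ÷ 1.500⁴ = 40.27 ÷ 5.06250 ≈ 7.955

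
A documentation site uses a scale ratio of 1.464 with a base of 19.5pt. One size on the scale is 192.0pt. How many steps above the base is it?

6

1.464ⁿ = 192.0 / 19.5 = 9.8462
n = ln(9.8462) / ln(1.464) = 2.2871 / 0.3812 ≈ 6.00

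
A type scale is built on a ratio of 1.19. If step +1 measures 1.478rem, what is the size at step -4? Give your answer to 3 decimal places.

1.478 ÷ 1.19⁵ = 1.478 ÷ 2.38635 ≈ 0.619

0.619rem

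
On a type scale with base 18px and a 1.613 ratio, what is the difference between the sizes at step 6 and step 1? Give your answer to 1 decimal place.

Step 1: 18.0 × 1.613 = 29.034px
Step 6: 18.0 × 1.613⁶ = 317.014px
Difference: 317.014 − 29.034 = 287.980px

288.0px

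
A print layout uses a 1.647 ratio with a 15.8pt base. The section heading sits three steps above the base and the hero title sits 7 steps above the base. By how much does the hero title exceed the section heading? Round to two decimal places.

448.82pt

Step 3: 15.8 × 1.647³ = 70.5891pt
Step 7: 15.8 × 1.647⁷ = 519.4124pt
Difference: 519.4124 − 70.5891 = 448.8233pt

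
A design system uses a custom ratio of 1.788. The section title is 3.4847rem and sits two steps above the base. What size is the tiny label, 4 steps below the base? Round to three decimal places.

0.107rem

The gap is -4 − (2) = -6 steps, so the factor is 1.788^-6.
3.4847 ÷ 1.788⁶ = 3.4847 ÷ 32.67421 ≈ 0.107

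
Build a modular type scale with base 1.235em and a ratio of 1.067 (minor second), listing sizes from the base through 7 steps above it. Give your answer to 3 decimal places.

1.235em, 1.318em, 1.406em, 1.500em, 1.601em, 1.708em, 1.822em, 1.945em

Step 0: 1.235em
Step 1: 1.235 × 1.067 = 1.318
Step 2: 1.235 × 1.067² = 1.406
Step 3: 1.235 × 1.067³ = 1.500
Step 4: 1.235 × 1.067⁴ = 1.601
Step 5: 1.235 × 1.067⁵ = 1.708
Step 6: 1.235 × 1.067⁶ = 1.822
Step 7: 1.235 × 1.067⁷ = 1.945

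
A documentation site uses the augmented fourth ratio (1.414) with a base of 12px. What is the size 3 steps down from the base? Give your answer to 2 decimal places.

4.24px

Each step on a modular scale multiplies by the ratio, so the size n steps from the base is base × ratioⁿ.
12.0 ÷ 1.414³ = 12.0 ÷ 2.82715 ≈ 4.24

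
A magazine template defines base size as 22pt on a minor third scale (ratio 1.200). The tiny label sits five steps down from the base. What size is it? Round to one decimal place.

8.8pt

22.0 ÷ 1.200⁵ = 22.0 ÷ 2.48832 ≈ 8.84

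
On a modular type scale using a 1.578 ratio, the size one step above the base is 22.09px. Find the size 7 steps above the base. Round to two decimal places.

The gap is 7 − (1) = 6 steps, so the factor is 1.578^6.
22.09 × 1.578⁶ = 22.09 × 15.43981 ≈ 341.065

341.07px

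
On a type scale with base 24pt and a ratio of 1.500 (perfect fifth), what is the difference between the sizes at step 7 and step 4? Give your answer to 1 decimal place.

288.6pt

Step 4: 24.0 × 1.500⁴ = 121.500pt
Step 7: 24.0 × 1.500⁷ = 410.062pt
Difference: 410.062 − 121.500 = 288.562pt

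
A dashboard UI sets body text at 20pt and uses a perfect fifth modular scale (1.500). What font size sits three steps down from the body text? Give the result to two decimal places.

Every step multiplies by the scale ratio.
20.0 ÷ 1.500³ = 20.0 ÷ 3.37500 ≈ 5.93

5.93pt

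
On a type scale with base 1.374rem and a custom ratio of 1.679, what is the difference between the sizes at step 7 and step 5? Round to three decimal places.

Step 5: 1.374 × 1.679⁵ = 18.33328rem
Step 7: 1.374 × 1.679⁷ = 51.68227rem
Difference: 51.68227 − 18.33328 = 33.34899rem

33.349rem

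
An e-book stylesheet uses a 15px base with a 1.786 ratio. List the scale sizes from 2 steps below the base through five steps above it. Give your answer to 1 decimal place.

4.7px, 8.4px, 15.0px, 26.8px, 47.8px, 85.5px, 152.6px, 272.6px

Step -2: 15.0 ÷ 1.786² = 4.7
Step -1: 15.0 ÷ 1.786 = 8.4
Step 0: 15px
Step 1: 15.0 × 1.786 = 26.8
Step 2: 15.0 × 1.786² = 47.8
Step 3: 15.0 × 1.786³ = 85.5
Step 4: 15.0 × 1.786⁴ = 152.6
Step 5: 15.0 × 1.786⁵ = 272.6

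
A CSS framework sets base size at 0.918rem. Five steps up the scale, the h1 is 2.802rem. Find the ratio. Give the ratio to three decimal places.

1.250

r⁵ = 2.802 / 0.918, so r = (2.802/0.918)^(1/5).
r = 3.0523^(1/5) ≈ 1.2500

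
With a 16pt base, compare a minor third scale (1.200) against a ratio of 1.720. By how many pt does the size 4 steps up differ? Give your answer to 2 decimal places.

Minor third: 16.0 × 1.200⁴ = 33.1776pt
At 1.720: 16.0 × 1.720⁴ = 140.0341pt
Difference: 140.0341 − 33.1776 = 106.8565pt

106.86pt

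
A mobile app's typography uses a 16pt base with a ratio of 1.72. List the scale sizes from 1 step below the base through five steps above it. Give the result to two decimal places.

9.30pt, 16.00pt, 27.52pt, 47.33pt, 81.42pt, 140.03pt, 240.86pt

Step -1: 16.0 ÷ 1.72 = 9.30
Step 0: 16pt
Step 1: 16.0 × 1.72 = 27.52
Step 2: 16.0 × 1.72² = 47.33
Step 3: 16.0 × 1.72³ = 81.42
Step 4: 16.0 × 1.72⁴ = 140.03
Step 5: 16.0 × 1.72⁵ = 240.86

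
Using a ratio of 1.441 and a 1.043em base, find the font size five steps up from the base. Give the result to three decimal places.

6.480em

Every step multiplies by the scale ratio.
1.043 × 1.441⁵ = 1.043 × 6.21327 ≈ 6.480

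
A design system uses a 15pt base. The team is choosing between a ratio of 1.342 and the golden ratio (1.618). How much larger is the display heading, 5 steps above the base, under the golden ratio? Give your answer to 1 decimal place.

101.0pt

At 1.342: 15.0 × 1.342⁵ = 65.291pt
Golden ratio: 15.0 × 1.618⁵ = 166.335pt
Difference: 166.335 − 65.291 = 101.044pt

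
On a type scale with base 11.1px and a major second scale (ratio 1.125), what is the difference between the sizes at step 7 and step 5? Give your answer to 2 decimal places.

Step 5: 11.1 × 1.125⁵ = 20.0026px
Step 7: 11.1 × 1.125⁷ = 25.3157px
Difference: 25.3157 − 20.0026 = 5.3131px

5.31px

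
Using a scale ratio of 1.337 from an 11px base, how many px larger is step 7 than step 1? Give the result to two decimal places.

69.30px

Step 1: 11.0 × 1.337 = 14.7070px
Step 7: 11.0 × 1.337⁷ = 84.0064px
Difference: 84.0064 − 14.7070 = 69.2994px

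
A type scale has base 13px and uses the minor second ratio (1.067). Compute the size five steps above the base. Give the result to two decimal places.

17.98px

A modular type scale is a geometric sequence: sizeₙ = base × rⁿ.
13.0 × 1.067⁵ = 13.0 × 1.38300 ≈ 17.98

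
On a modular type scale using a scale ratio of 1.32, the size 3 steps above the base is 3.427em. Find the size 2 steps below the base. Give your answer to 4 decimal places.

0.8552em

3.427 ÷ 1.32⁵ = 3.427 ÷ 4.00746 ≈ 0.8552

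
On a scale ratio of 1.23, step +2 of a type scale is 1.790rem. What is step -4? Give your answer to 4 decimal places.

0.5169rem

The gap is -4 − (2) = -6 steps, so the factor is 1.23^-6.
1.790 ÷ 1.23⁶ = 1.790 ÷ 3.46283 ≈ 0.5169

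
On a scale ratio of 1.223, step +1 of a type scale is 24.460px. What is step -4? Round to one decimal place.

24.460 ÷ 1.223⁵ = 24.460 ÷ 2.73610 ≈ 8.940

8.9px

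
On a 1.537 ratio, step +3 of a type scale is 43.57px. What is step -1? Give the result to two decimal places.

7.81px

43.57 ÷ 1.537⁴ = 43.57 ÷ 5.58079 ≈ 7.807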